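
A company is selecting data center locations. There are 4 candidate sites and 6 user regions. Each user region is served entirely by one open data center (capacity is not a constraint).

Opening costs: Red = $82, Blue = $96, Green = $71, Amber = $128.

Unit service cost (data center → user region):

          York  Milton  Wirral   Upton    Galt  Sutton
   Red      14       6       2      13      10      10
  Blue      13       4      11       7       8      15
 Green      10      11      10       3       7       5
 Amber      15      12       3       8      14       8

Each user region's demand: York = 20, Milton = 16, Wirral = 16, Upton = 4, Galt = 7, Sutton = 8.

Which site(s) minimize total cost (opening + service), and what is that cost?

For any fixed open set, each user region goes to its cheapest open site; total = fixed + service.
{Red, Green}: York→Green 10·20=200, Milton→Red 6·16=96, Wirral→Red 2·16=32, Upton→Green 3·4=12, Galt→Green 7·7=49, Sutton→Green 5·8=40. Service 429; fixed 153; total 582.
{Red, Blue, Green}: York→Green 10·20=200, Milton→Blue 4·16=64, Wirral→Red 2·16=32, Upton→Green 3·4=12, Galt→Green 7·7=49, Sutton→Green 5·8=40. Service 397; fixed 249; total 646.
{Red}: York→Red 14·20=280, Milton→Red 6·16=96, Wirral→Red 2·16=32, Upton→Red 13·4=52, Galt→Red 10·7=70, Sutton→Red 10·8=80. Service 610; fixed 82; total 692.
{Red, Blue, Green, Amber}: York→Green 10·20=200, Milton→Blue 4·16=64, Wirral→Red 2·16=32, Upton→Green 3·4=12, Galt→Green 7·7=49, Sutton→Green 5·8=40. Service 397; fixed 377; total 774.
No other subset beats 582.

Open Red and Green; minimum total cost 582.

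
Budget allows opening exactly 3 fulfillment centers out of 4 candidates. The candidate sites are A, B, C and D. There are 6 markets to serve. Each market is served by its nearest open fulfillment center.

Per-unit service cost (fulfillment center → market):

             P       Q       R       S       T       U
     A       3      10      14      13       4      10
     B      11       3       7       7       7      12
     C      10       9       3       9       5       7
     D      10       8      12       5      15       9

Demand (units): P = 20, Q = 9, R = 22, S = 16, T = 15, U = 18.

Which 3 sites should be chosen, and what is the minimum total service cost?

With exactly 3 open, each market uses its cheapest among the chosen.
{A, B, C}: P→A 3·20=60, Q→B 3·9=27, R→C 3·22=66, S→B 7·16=112, T→A 4·15=60, U→C 7·18=126. Service cost 451.
{A, C, D}: service cost 464
{A, B, D}: service cost 543
Among all 4 size-3 choices, {A, B, C} is lowest.

Choose A, B and C; total service cost 451.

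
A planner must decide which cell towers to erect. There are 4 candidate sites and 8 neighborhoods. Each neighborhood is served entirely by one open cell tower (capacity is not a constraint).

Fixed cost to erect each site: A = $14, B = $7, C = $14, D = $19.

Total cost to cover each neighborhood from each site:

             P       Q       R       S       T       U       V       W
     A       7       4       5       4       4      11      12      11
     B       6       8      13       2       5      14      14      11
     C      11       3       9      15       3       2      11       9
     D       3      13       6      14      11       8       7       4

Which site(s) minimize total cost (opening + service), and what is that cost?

For any fixed open set, each neighborhood goes to its cheapest open site; total = fixed + service.
{B, C}: P→B 6, Q→C 3, R→C 9, S→B 2, T→C 3, U→C 2, V→C 11, W→C 9. Service 45; fixed 21; total 66.
{B, D}: P→D 3, Q→B 8, R→D 6, S→B 2, T→B 5, U→D 8, V→D 7, W→D 4. Service 43; fixed 26; total 69.
{B, C, D}: P→D 3, Q→C 3, R→D 6, S→B 2, T→C 3, U→C 2, V→D 7, W→D 4. Service 30; fixed 40; total 70.
{A, B, C, D}: P→D 3, Q→C 3, R→A 5, S→B 2, T→C 3, U→C 2, V→D 7, W→D 4. Service 29; fixed 54; total 83.
No other subset beats 66.

Open B and C; minimum total cost 66.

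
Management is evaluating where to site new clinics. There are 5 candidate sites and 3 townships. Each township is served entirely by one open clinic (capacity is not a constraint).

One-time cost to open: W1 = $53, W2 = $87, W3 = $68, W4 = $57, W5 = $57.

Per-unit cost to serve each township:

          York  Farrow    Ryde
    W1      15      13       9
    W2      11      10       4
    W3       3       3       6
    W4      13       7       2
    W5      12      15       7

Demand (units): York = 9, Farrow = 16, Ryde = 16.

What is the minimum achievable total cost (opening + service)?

For any fixed open set, each township goes to its cheapest open site; total = fixed + service.
{W3, W4}: York→W3 3·9=27, Farrow→W3 3·16=48, Ryde→W4 2·16=32. Service 107; fixed 125; total 232.
{W3}: service 171 + fixed 68 = 239
{W1, W3, W4}: York→W3 3·9=27, Farrow→W3 3·16=48, Ryde→W4 2·16=32. Service 107; fixed 178; total 285.
{W1, W2, W3, W4, W5}: service 107 + fixed 322 = 429
No other subset beats 232.

Minimum total cost: 232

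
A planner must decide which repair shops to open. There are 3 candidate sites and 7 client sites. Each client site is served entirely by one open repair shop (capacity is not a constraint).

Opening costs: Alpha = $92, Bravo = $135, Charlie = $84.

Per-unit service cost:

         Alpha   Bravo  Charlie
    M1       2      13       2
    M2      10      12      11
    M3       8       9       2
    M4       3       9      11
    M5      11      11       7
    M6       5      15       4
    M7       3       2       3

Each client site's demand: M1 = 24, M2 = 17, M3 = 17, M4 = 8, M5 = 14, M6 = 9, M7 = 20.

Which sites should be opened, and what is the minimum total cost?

Open Charlie only; minimum total cost 635.

For any fixed open set, each client site goes to its cheapest open site; total = fixed + service.
{Charlie}: M1→Charlie 2·24=48, M2→Charlie 11·17=187, M3→Charlie 2·17=34, M4→Charlie 11·8=88, M5→Charlie 7·14=98, M6→Charlie 4·9=36, M7→Charlie 3·20=60. Service 551; fixed 84; total 635.
{Alpha, Charlie}: M1→Alpha 2·24=48, M2→Alpha 10·17=170, M3→Charlie 2·17=34, M4→Alpha 3·8=24, M5→Charlie 7·14=98, M6→Charlie 4·9=36, M7→Alpha 3·20=60. Service 470; fixed 176; total 646.
{Alpha}: service 637 + fixed 92 = 729
{Alpha, Bravo, Charlie}: M1→Alpha 2·24=48, M2→Alpha 10·17=170, M3→Charlie 2·17=34, M4→Alpha 3·8=24, M5→Charlie 7·14=98, M6→Charlie 4·9=36, M7→Bravo 2·20=40. Service 450; fixed 311; total 761.
(All 7 nonempty subsets were checked; Charlie only is lowest.)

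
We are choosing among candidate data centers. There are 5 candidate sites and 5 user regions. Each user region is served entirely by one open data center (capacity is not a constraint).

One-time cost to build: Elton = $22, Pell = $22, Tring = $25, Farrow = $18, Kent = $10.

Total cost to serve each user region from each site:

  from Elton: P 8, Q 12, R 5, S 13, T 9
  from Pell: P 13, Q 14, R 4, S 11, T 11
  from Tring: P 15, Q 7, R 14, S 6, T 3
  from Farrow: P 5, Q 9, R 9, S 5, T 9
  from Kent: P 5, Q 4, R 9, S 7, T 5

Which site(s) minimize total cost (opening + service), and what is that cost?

For any fixed open set, each user region goes to its cheapest open site; total = fixed + service.
{Kent}: P→Kent 5, Q→Kent 4, R→Kent 9, S→Kent 7, T→Kent 5. Service 30; fixed 10; total 40.
{Farrow}: service 37 + fixed 18 = 55
{Farrow, Kent}: service 28 + fixed 28 = 56
{Elton, Pell, Tring, Farrow, Kent}: service 21 + fixed 97 = 118
No other subset beats 40.

Open Kent only; minimum total cost 40.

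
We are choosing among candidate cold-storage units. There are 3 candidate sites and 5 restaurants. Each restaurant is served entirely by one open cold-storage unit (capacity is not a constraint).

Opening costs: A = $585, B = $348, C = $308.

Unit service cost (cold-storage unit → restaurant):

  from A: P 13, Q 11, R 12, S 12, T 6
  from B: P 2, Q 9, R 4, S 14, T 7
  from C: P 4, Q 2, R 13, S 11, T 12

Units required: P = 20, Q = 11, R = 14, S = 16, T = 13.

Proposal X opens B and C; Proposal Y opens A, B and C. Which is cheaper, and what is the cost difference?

Proposal X is cheaper by 572.

Proposal X: {B, C}: P→B 2·20=40, Q→C 2·11=22, R→B 4·14=56, S→C 11·16=176, T→B 7·13=91. Service 385; fixed 656; total 1041.
Proposal Y: {A, B, C}: P→B 2·20=40, Q→C 2·11=22, R→B 4·14=56, S→C 11·16=176, T→A 6·13=78. Service 372; fixed 1241; total 1613.
Difference: |1041 − 1613| = 572.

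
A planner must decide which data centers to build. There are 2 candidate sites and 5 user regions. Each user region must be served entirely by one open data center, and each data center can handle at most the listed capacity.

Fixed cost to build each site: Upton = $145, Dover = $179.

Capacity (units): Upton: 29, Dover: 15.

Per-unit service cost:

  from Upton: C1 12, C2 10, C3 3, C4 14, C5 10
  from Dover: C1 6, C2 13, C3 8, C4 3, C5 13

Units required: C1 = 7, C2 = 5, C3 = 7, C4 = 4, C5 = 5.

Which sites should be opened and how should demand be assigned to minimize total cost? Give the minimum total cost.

Minimum total cost: 406

Open {Upton}: C1→Upton 12·7=84, C2→Upton 10·5=50, C3→Upton 3·7=21, C4→Upton 14·4=56, C5→Upton 10·5=50.
Loads: Upton carries 28/29. Service 261; fixed 145; total 406.
Next best feasible plan costs 499.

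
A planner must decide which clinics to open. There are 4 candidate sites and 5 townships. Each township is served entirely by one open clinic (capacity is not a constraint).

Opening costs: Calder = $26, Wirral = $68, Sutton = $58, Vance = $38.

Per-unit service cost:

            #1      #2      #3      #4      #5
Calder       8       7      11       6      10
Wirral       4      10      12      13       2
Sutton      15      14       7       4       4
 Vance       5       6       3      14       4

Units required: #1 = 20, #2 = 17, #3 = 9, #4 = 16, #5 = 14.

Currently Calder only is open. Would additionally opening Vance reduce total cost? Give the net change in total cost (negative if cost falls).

Yes — net change −195 (cost falls by 195).

Current service cost with {Calder}: 614.
Adding Vance: each township re-picks its cheapest; new service cost 381, saving 233.
Extra fixed cost: 38. Net change = 38 − 233 = -195.
(Totals: 640 → 445.)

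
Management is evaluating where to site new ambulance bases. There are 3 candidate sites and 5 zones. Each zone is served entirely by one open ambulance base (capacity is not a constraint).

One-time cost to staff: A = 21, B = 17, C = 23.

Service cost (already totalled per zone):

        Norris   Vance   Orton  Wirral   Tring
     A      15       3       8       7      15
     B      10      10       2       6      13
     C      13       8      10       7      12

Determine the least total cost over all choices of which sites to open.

For any fixed open set, each zone goes to its cheapest open site; total = fixed + service.
{B}: Norris→B 10, Vance→B 10, Orton→B 2, Wirral→B 6, Tring→B 13. Service 41; fixed 17; total 58.
{A}: service 48 + fixed 21 = 69
{A, B}: Norris→B 10, Vance→A 3, Orton→B 2, Wirral→B 6, Tring→B 13. Service 34; fixed 38; total 72.
{A, B, C}: service 33 + fixed 61 = 94
(All 7 nonempty subsets were checked; B only is lowest.)

Minimum total cost: 58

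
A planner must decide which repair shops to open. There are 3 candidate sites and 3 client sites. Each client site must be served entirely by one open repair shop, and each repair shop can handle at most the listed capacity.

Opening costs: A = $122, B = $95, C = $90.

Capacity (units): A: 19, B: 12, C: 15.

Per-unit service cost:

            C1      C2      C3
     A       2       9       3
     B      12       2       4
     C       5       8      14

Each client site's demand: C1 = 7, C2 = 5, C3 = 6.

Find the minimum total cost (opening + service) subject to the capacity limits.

Minimum total cost: 199

Open {A}: C1→A 2·7=14, C2→A 9·5=45, C3→A 3·6=18.
Loads: A carries 18/19. Service 77; fixed 122; total 199.
Next best feasible plan costs 254.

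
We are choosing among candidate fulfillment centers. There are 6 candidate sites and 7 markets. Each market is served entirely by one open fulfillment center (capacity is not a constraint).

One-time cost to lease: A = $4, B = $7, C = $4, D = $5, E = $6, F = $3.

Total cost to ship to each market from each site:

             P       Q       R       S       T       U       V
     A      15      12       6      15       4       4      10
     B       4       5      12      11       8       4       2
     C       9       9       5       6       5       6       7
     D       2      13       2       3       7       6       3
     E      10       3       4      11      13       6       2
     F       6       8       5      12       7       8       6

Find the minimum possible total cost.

Minimum total cost: 35

For any fixed open set, each market goes to its cheapest open site; total = fixed + service.
{A, D, E}: P→D 2, Q→E 3, R→D 2, S→D 3, T→A 4, U→A 4, V→E 2. Service 20; fixed 15; total 35.
{D, E}: service 25 + fixed 11 = 36
{B, D}: P→D 2, Q→B 5, R→D 2, S→D 3, T→D 7, U→B 4, V→B 2. Service 25; fixed 12; total 37.
{A, B, C, D, E, F}: service 20 + fixed 29 = 49
No other subset beats 35.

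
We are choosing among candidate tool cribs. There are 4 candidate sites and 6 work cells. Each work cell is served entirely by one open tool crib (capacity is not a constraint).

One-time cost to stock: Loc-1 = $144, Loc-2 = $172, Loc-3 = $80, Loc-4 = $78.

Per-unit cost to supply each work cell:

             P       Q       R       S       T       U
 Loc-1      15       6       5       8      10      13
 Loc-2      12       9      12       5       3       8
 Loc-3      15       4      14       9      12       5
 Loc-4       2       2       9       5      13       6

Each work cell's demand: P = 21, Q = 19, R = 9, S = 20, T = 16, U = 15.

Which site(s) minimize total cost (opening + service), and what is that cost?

Open Loc-4 only; minimum total cost 637.

For any fixed open set, each work cell goes to its cheapest open site; total = fixed + service.
{Loc-4}: P→Loc-4 2·21=42, Q→Loc-4 2·19=38, R→Loc-4 9·9=81, S→Loc-4 5·20=100, T→Loc-4 13·16=208, U→Loc-4 6·15=90. Service 559; fixed 78; total 637.
{Loc-2, Loc-4}: service 399 + fixed 250 = 649
{Loc-3, Loc-4}: P→Loc-4 2·21=42, Q→Loc-4 2·19=38, R→Loc-4 9·9=81, S→Loc-4 5·20=100, T→Loc-3 12·16=192, U→Loc-3 5·15=75. Service 528; fixed 158; total 686.
{Loc-1, Loc-2, Loc-3, Loc-4}: service 348 + fixed 474 = 822
No other subset beats 637.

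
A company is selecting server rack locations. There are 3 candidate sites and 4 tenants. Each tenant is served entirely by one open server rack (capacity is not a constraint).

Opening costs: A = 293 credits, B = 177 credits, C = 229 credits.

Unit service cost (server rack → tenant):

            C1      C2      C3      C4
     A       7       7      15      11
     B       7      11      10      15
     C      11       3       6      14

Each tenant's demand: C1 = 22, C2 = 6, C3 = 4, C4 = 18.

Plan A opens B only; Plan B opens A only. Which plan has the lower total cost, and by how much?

Plan A is cheaper by 40.

Plan A: {B}: C1→B 7·22=154, C2→B 11·6=66, C3→B 10·4=40, C4→B 15·18=270. Service 530; fixed 177; total 707.
Plan B: {A}: C1→A 7·22=154, C2→A 7·6=42, C3→A 15·4=60, C4→A 11·18=198. Service 454; fixed 293; total 747.
Difference: |707 − 747| = 40.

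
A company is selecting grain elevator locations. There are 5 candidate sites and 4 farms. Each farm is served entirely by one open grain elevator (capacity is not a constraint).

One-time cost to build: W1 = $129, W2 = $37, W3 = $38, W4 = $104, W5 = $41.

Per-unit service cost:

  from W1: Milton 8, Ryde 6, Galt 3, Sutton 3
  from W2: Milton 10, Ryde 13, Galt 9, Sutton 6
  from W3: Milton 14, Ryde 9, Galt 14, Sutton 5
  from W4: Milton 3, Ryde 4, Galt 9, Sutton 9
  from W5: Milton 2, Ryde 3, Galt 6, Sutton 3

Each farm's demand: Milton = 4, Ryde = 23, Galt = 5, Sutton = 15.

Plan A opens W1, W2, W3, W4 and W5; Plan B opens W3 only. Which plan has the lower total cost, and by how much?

Plan A: {W1, W2, W3, W4, W5}: Milton→W5 2·4=8, Ryde→W5 3·23=69, Galt→W1 3·5=15, Sutton→W1 3·15=45. Service 137; fixed 349; total 486.
Plan B: {W3}: Milton→W3 14·4=56, Ryde→W3 9·23=207, Galt→W3 14·5=70, Sutton→W3 5·15=75. Service 408; fixed 38; total 446.
Difference: |486 − 446| = 40.

Plan B is cheaper by 40.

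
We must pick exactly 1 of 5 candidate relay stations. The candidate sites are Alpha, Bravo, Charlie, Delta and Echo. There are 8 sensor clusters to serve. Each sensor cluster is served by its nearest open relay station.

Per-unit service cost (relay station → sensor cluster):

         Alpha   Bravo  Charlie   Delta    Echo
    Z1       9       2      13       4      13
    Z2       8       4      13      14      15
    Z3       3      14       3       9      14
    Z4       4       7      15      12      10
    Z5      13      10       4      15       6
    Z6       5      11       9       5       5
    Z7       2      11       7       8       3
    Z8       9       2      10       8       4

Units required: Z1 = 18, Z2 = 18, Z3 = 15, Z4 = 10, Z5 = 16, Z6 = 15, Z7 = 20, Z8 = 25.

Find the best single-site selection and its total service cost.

With exactly 1 open, each sensor cluster uses its cheapest among the chosen.
{Alpha}: Z1→Alpha 9·18=162, Z2→Alpha 8·18=144, Z3→Alpha 3·15=45, Z4→Alpha 4·10=40, Z5→Alpha 13·16=208, Z6→Alpha 5·15=75, Z7→Alpha 2·20=40, Z8→Alpha 9·25=225. Service cost 939.
{Bravo}: service cost 983
{Echo}: service cost 1145
Among all 5 size-1 choices, {Alpha} is lowest.

Choose Alpha only; total service cost 939.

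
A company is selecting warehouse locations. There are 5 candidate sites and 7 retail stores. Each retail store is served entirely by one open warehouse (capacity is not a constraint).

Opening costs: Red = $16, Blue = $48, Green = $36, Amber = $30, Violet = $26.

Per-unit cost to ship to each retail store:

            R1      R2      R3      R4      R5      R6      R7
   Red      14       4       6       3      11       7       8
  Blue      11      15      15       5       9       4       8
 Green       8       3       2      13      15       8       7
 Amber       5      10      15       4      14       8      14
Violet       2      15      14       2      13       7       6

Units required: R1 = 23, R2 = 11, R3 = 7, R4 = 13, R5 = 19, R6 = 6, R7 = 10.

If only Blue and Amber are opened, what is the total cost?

Total cost: 735

Each retail store is assigned to its cheapest site among the open ones.
{Blue, Amber}: R1→Amber 5·23=115, R2→Amber 10·11=110, R3→Blue 15·7=105, R4→Amber 4·13=52, R5→Blue 9·19=171, R6→Blue 4·6=24, R7→Blue 8·10=80. Service 657; fixed 78; total 735.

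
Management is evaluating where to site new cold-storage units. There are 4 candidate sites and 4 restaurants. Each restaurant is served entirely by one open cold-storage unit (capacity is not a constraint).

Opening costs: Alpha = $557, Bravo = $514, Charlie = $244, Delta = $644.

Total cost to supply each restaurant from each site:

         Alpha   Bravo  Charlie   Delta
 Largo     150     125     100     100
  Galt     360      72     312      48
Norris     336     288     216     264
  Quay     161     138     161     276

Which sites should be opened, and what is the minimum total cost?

Open Charlie only; minimum total cost 1033.

For any fixed open set, each restaurant goes to its cheapest open site; total = fixed + service.
{Charlie}: Largo→Charlie 100, Galt→Charlie 312, Norris→Charlie 216, Quay→Charlie 161. Service 789; fixed 244; total 1033.
{Bravo}: Largo→Bravo 125, Galt→Bravo 72, Norris→Bravo 288, Quay→Bravo 138. Service 623; fixed 514; total 1137.
{Bravo, Charlie}: service 526 + fixed 758 = 1284
{Alpha, Bravo, Charlie, Delta}: service 502 + fixed 1959 = 2461
No other subset beats 1033.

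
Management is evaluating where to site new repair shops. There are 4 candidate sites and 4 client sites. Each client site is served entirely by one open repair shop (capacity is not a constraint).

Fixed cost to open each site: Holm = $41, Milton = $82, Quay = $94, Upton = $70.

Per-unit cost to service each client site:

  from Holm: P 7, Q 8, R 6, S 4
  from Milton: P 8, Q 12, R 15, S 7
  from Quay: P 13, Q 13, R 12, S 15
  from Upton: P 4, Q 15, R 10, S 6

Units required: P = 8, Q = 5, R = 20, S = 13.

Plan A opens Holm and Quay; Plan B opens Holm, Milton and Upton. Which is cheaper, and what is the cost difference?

Plan A: {Holm, Quay}: P→Holm 7·8=56, Q→Holm 8·5=40, R→Holm 6·20=120, S→Holm 4·13=52. Service 268; fixed 135; total 403.
Plan B: {Holm, Milton, Upton}: P→Upton 4·8=32, Q→Holm 8·5=40, R→Holm 6·20=120, S→Holm 4·13=52. Service 244; fixed 193; total 437.
Difference: |403 − 437| = 34.

Plan A is cheaper by 34.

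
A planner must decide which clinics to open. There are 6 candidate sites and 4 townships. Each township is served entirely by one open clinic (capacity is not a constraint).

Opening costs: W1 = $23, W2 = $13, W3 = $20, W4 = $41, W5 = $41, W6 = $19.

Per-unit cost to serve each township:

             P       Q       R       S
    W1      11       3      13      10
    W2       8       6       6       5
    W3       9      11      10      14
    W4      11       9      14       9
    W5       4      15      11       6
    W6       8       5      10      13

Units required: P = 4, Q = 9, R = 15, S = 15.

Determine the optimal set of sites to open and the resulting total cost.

Open W1 and W2; minimum total cost 260.

For any fixed open set, each township goes to its cheapest open site; total = fixed + service.
{W1, W2}: P→W2 8·4=32, Q→W1 3·9=27, R→W2 6·15=90, S→W2 5·15=75. Service 224; fixed 36; total 260.
{W2}: P→W2 8·4=32, Q→W2 6·9=54, R→W2 6·15=90, S→W2 5·15=75. Service 251; fixed 13; total 264.
{W2, W6}: P→W2 8·4=32, Q→W6 5·9=45, R→W2 6·15=90, S→W2 5·15=75. Service 242; fixed 32; total 274.
{W1, W2, W3, W4, W5, W6}: service 208 + fixed 157 = 365
No other subset beats 260.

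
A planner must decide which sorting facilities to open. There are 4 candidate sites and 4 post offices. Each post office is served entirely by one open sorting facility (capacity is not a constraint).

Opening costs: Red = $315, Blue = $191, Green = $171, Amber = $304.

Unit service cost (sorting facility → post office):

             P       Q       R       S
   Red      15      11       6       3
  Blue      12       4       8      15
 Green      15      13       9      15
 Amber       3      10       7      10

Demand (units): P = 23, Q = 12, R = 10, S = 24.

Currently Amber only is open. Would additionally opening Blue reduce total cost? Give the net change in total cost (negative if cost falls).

Current service cost with {Amber}: 499.
Adding Blue: each post office re-picks its cheapest; new service cost 427, saving 72.
Extra fixed cost: 191. Net change = 191 − 72 = 119.
(Totals: 803 → 922.)

No — net change +119 (cost rises by 119).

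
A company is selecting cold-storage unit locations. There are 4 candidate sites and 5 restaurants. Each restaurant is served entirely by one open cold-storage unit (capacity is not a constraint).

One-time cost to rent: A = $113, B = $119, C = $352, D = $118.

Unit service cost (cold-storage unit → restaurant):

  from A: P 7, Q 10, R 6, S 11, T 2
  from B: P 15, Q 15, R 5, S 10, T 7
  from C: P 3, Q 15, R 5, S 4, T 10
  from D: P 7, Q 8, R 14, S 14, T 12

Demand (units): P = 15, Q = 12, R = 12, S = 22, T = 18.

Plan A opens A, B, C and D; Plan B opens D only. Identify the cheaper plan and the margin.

Plan B is cheaper by 16.

Plan A: {A, B, C, D}: P→C 3·15=45, Q→D 8·12=96, R→B 5·12=60, S→C 4·22=88, T→A 2·18=36. Service 325; fixed 702; total 1027.
Plan B: {D}: P→D 7·15=105, Q→D 8·12=96, R→D 14·12=168, S→D 14·22=308, T→D 12·18=216. Service 893; fixed 118; total 1011.
Difference: |1027 − 1011| = 16.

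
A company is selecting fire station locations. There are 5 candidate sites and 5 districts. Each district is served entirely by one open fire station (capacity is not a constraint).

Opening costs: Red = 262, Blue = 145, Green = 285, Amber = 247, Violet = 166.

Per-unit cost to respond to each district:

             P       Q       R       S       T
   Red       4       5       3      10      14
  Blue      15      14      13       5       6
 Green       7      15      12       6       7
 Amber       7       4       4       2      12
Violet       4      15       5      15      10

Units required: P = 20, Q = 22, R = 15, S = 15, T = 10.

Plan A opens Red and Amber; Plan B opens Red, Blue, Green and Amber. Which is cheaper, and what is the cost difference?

Plan A: {Red, Amber}: P→Red 4·20=80, Q→Amber 4·22=88, R→Red 3·15=45, S→Amber 2·15=30, T→Amber 12·10=120. Service 363; fixed 509; total 872.
Plan B: {Red, Blue, Green, Amber}: P→Red 4·20=80, Q→Amber 4·22=88, R→Red 3·15=45, S→Amber 2·15=30, T→Blue 6·10=60. Service 303; fixed 939; total 1242.
Difference: |872 − 1242| = 370.

Plan A is cheaper by 370.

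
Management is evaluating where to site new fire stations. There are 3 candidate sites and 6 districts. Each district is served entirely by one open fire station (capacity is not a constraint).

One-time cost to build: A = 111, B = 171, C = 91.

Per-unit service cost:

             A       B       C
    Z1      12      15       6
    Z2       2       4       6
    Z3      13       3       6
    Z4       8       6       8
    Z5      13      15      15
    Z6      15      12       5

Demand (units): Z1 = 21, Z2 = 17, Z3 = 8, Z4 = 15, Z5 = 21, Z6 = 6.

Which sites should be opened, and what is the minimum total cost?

For any fixed open set, each district goes to its cheapest open site; total = fixed + service.
{C}: Z1→C 6·21=126, Z2→C 6·17=102, Z3→C 6·8=48, Z4→C 8·15=120, Z5→C 15·21=315, Z6→C 5·6=30. Service 741; fixed 91; total 832.
{A, C}: service 631 + fixed 202 = 833
{B, C}: Z1→C 6·21=126, Z2→B 4·17=68, Z3→B 3·8=24, Z4→B 6·15=90, Z5→B 15·21=315, Z6→C 5·6=30. Service 653; fixed 262; total 915.
{A, B, C}: service 577 + fixed 373 = 950
No other subset beats 832.

Open C only; minimum total cost 832.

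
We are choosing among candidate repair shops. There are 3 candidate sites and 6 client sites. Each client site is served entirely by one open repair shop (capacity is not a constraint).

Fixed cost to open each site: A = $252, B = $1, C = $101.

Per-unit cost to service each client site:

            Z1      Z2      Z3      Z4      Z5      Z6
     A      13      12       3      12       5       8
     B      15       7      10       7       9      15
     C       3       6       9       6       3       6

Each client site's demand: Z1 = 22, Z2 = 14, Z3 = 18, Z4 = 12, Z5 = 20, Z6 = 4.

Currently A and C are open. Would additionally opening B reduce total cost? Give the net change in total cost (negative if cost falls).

No — net change +1 (cost rises by 1).

Current service cost with {A, C}: 360.
Adding B: each client site re-picks its cheapest; new service cost 360, saving 0.
Extra fixed cost: 1. Net change = 1 − 0 = 1.
(Totals: 713 → 714.)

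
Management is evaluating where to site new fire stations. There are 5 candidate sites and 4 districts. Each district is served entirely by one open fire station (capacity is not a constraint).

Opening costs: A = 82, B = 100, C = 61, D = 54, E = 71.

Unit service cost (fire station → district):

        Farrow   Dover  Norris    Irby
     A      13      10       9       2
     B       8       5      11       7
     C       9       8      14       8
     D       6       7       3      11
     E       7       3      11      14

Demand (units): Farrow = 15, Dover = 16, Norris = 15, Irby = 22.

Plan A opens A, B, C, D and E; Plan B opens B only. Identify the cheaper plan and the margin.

Plan A is cheaper by 24.

Plan A: {A, B, C, D, E}: Farrow→D 6·15=90, Dover→E 3·16=48, Norris→D 3·15=45, Irby→A 2·22=44. Service 227; fixed 368; total 595.
Plan B: {B}: Farrow→B 8·15=120, Dover→B 5·16=80, Norris→B 11·15=165, Irby→B 7·22=154. Service 519; fixed 100; total 619.
Difference: |595 − 619| = 24.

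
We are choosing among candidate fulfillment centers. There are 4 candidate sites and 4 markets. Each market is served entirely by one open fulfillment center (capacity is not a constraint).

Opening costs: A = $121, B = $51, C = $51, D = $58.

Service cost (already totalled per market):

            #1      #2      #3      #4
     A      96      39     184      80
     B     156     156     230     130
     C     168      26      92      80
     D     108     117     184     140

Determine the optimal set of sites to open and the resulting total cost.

For any fixed open set, each market goes to its cheapest open site; total = fixed + service.
{C, D}: #1→D 108, #2→C 26, #3→C 92, #4→C 80. Service 306; fixed 109; total 415.
{C}: service 366 + fixed 51 = 417
{B, C}: service 354 + fixed 102 = 456
{A, B, C, D}: service 294 + fixed 281 = 575
No other subset beats 415.

Open C and D; minimum total cost 415.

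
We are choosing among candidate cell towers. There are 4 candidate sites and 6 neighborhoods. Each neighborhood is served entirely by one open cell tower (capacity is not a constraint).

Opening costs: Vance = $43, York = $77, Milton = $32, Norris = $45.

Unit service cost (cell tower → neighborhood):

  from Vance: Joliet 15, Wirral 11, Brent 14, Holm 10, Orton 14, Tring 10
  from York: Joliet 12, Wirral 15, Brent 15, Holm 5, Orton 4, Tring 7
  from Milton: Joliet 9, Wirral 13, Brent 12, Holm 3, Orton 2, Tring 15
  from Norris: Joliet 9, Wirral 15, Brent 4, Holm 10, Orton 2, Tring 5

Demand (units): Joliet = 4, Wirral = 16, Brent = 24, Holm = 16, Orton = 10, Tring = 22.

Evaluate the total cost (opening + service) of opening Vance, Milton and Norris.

Each neighborhood is assigned to its cheapest site among the open ones.
{Vance, Milton, Norris}: Joliet→Milton 9·4=36, Wirral→Vance 11·16=176, Brent→Norris 4·24=96, Holm→Milton 3·16=48, Orton→Milton 2·10=20, Tring→Norris 5·22=110. Service 486; fixed 120; total 606.

Total cost: 606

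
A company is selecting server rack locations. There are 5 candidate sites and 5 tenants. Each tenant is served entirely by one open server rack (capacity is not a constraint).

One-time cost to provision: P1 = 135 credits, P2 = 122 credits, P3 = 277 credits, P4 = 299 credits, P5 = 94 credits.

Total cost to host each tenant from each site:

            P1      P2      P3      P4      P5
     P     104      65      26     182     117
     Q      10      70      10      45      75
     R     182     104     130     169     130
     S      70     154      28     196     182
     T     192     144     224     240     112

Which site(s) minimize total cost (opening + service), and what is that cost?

Open P1 and P2; minimum total cost 650.

For any fixed open set, each tenant goes to its cheapest open site; total = fixed + service.
{P1, P2}: P→P2 65, Q→P1 10, R→P2 104, S→P1 70, T→P2 144. Service 393; fixed 257; total 650.
{P1, P5}: P→P1 104, Q→P1 10, R→P5 130, S→P1 70, T→P5 112. Service 426; fixed 229; total 655.
{P2}: service 537 + fixed 122 = 659
{P1, P2, P3, P4, P5}: P→P3 26, Q→P1 10, R→P2 104, S→P3 28, T→P5 112. Service 280; fixed 927; total 1207.
No other subset beats 650.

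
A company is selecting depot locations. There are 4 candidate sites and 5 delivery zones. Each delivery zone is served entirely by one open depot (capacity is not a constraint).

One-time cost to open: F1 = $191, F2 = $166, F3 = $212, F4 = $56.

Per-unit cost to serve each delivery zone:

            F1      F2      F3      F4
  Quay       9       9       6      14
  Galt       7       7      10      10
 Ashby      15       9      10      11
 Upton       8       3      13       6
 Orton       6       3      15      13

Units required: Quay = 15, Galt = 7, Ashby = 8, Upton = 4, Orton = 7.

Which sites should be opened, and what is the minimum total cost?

Open F2 only; minimum total cost 455.

For any fixed open set, each delivery zone goes to its cheapest open site; total = fixed + service.
{F2}: Quay→F2 9·15=135, Galt→F2 7·7=49, Ashby→F2 9·8=72, Upton→F2 3·4=12, Orton→F2 3·7=21. Service 289; fixed 166; total 455.
{F2, F4}: service 289 + fixed 222 = 511
{F4}: Quay→F4 14·15=210, Galt→F4 10·7=70, Ashby→F4 11·8=88, Upton→F4 6·4=24, Orton→F4 13·7=91. Service 483; fixed 56; total 539.
{F1, F2, F3, F4}: Quay→F3 6·15=90, Galt→F1 7·7=49, Ashby→F2 9·8=72, Upton→F2 3·4=12, Orton→F2 3·7=21. Service 244; fixed 625; total 869.
No other subset beats 455.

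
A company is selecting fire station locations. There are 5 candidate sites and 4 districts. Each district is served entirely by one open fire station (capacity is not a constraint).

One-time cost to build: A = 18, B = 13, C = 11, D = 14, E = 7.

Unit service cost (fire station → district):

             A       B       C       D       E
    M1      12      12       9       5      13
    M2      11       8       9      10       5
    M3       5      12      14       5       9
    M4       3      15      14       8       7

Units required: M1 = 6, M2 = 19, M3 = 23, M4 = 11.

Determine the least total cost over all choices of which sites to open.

For any fixed open set, each district goes to its cheapest open site; total = fixed + service.
{A, D, E}: M1→D 5·6=30, M2→E 5·19=95, M3→A 5·23=115, M4→A 3·11=33. Service 273; fixed 39; total 312.
{A, C, D, E}: M1→D 5·6=30, M2→E 5·19=95, M3→A 5·23=115, M4→A 3·11=33. Service 273; fixed 50; total 323.
{A, B, D, E}: service 273 + fixed 52 = 325
{A, B, C, D, E}: service 273 + fixed 63 = 336
No other subset beats 312.

Minimum total cost: 312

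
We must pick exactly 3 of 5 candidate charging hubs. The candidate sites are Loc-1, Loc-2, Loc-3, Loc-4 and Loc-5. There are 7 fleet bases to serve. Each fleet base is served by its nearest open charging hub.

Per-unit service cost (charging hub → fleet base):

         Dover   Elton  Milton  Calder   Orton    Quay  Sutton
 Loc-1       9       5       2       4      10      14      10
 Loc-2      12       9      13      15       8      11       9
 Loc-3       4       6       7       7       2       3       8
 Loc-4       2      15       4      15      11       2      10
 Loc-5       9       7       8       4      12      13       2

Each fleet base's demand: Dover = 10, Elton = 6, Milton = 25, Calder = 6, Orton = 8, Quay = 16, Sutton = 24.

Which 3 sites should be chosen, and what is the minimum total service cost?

With exactly 3 open, each fleet base uses its cheapest among the chosen.
{Loc-1, Loc-3, Loc-5}: Dover→Loc-3 4·10=40, Elton→Loc-1 5·6=30, Milton→Loc-1 2·25=50, Calder→Loc-1 4·6=24, Orton→Loc-3 2·8=16, Quay→Loc-3 3·16=48, Sutton→Loc-5 2·24=48. Service cost 256.
{Loc-3, Loc-4, Loc-5}: service cost 276
{Loc-1, Loc-4, Loc-5}: service cost 284
Among all 10 size-3 choices, {Loc-1, Loc-3, Loc-5} is lowest.

Choose Loc-1, Loc-3 and Loc-5; total service cost 256.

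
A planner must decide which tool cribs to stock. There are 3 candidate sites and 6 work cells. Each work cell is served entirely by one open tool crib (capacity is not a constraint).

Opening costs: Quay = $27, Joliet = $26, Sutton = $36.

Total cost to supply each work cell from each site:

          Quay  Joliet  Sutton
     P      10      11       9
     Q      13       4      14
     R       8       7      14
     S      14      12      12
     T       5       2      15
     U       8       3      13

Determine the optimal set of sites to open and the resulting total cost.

Open Joliet only; minimum total cost 65.

For any fixed open set, each work cell goes to its cheapest open site; total = fixed + service.
{Joliet}: P→Joliet 11, Q→Joliet 4, R→Joliet 7, S→Joliet 12, T→Joliet 2, U→Joliet 3. Service 39; fixed 26; total 65.
{Quay}: service 58 + fixed 27 = 85
{Quay, Joliet}: service 38 + fixed 53 = 91
{Quay, Joliet, Sutton}: service 37 + fixed 89 = 126
(All 7 nonempty subsets were checked; Joliet only is lowest.)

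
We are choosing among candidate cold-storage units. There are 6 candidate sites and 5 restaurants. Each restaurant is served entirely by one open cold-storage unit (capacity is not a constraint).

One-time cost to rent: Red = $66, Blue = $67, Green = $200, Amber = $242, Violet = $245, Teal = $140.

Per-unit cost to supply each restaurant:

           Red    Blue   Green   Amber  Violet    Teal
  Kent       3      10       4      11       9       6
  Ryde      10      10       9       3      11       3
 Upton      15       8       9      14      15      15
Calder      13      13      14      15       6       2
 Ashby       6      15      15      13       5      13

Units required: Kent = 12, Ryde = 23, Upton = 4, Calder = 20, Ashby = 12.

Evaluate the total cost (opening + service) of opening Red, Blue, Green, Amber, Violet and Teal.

Total cost: 1197

Each restaurant is assigned to its cheapest site among the open ones.
{Red, Blue, Green, Amber, Violet, Teal}: Kent→Red 3·12=36, Ryde→Amber 3·23=69, Upton→Blue 8·4=32, Calder→Teal 2·20=40, Ashby→Violet 5·12=60. Service 237; fixed 960; total 1197.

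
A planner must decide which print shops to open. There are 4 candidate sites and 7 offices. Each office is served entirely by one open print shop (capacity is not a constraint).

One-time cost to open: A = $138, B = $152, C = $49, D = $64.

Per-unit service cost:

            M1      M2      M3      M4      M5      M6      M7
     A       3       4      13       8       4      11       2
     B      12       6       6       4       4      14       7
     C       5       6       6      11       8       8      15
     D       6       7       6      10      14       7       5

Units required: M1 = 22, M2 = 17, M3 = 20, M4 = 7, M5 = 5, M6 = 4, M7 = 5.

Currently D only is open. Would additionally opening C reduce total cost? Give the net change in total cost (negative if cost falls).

Current service cost with {D}: 564.
Adding C: each office re-picks its cheapest; new service cost 495, saving 69.
Extra fixed cost: 49. Net change = 49 − 69 = -20.
(Totals: 628 → 608.)

Yes — net change −20 (cost falls by 20).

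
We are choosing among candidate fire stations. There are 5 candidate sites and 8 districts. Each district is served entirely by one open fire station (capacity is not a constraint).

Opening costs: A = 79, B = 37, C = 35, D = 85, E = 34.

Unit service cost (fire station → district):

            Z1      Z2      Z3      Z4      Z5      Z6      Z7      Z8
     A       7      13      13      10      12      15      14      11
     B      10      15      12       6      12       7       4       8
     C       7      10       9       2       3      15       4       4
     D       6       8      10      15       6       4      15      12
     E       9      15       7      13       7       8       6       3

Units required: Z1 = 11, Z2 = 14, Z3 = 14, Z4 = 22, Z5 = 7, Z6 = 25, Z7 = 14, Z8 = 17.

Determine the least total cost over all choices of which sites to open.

Minimum total cost: 702

For any fixed open set, each district goes to its cheapest open site; total = fixed + service.
{C, D, E}: Z1→D 6·11=66, Z2→D 8·14=112, Z3→E 7·14=98, Z4→C 2·22=44, Z5→C 3·7=21, Z6→D 4·25=100, Z7→C 4·14=56, Z8→E 3·17=51. Service 548; fixed 154; total 702.
{C, D}: service 593 + fixed 120 = 713
{B, C, D, E}: service 548 + fixed 191 = 739
{A, B, C, D, E}: service 548 + fixed 270 = 818
No other subset beats 702.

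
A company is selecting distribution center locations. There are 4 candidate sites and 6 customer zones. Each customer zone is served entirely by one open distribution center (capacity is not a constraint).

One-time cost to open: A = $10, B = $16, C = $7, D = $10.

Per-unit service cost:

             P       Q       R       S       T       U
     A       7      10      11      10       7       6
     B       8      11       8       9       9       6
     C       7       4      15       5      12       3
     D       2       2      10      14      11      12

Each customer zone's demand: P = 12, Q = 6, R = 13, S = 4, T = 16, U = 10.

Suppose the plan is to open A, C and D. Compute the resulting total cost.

Total cost: 355

Each customer zone is assigned to its cheapest site among the open ones.
{A, C, D}: P→D 2·12=24, Q→D 2·6=12, R→D 10·13=130, S→C 5·4=20, T→A 7·16=112, U→C 3·10=30. Service 328; fixed 27; total 355.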